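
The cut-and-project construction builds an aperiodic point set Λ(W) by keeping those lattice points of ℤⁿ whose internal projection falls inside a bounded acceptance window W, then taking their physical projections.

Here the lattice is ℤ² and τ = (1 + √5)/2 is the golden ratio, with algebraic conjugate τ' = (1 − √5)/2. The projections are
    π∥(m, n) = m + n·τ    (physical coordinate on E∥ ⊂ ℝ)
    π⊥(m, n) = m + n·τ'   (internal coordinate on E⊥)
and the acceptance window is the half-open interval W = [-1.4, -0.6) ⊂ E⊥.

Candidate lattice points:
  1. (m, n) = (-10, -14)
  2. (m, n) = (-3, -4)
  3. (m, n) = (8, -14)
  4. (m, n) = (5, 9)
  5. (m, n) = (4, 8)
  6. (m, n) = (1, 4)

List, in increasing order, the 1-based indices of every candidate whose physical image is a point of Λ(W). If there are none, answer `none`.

Numerically τ ≈ 1.61803 and τ' = −1/τ ≈ -0.61803.
[1] lift (-10,-14): star map gives -1.34752; window check -1.4 ≤ -1.34752 < -0.6 is true → IN Λ
[2] lift (-3,-4): star map gives -0.52786; window check -1.4 ≤ -0.52786 < -0.6 is false → out
[3] lift (8,-14): star map gives 16.65248; window check -1.4 ≤ 16.65248 < -0.6 is false → out
[4] lift (5,9): star map gives -0.56231; window check -1.4 ≤ -0.56231 < -0.6 is false → out
[5] lift (4,8): star map gives -0.94427; window check -1.4 ≤ -0.94427 < -0.6 is true → IN Λ
[6] lift (1,4): star map gives -1.47214; window check -1.4 ≤ -1.47214 < -0.6 is false → out

1, 5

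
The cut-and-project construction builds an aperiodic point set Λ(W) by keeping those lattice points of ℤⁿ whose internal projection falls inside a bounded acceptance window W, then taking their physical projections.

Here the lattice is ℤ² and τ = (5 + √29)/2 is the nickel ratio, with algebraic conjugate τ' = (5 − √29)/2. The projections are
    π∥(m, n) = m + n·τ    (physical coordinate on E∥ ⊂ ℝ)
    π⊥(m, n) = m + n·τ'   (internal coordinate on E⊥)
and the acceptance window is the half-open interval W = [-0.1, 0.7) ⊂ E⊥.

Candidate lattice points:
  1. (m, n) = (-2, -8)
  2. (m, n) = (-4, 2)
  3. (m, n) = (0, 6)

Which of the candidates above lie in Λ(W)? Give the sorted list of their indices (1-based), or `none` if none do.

τ' = (5−√29)/2 ≈ -0.1926.
#1 (-2,-8): internal coord -2 + (-8)·τ' = -0.4593; -0.4593 ∉ [-0.1, 0.7) → out
#2 (-4,2): internal coord -4 + (2)·τ' = -4.3852; -4.3852 ∉ [-0.1, 0.7) → out
#3 (0,6): internal coord 0 + (6)·τ' = -1.1555; -1.1555 ∉ [-0.1, 0.7) → out

none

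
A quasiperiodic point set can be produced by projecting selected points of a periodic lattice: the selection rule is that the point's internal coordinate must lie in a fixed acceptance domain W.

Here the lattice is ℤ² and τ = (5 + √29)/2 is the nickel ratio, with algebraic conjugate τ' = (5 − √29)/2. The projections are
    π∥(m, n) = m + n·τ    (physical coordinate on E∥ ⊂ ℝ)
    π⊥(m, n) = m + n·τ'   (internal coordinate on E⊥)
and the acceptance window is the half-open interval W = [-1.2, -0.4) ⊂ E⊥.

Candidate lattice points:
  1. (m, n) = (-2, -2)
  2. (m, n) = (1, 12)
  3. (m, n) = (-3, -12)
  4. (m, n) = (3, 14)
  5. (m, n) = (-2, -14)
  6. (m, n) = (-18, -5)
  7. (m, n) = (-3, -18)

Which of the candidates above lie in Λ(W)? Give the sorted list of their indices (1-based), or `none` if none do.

3

Compute τ' = (5−√29)/2 = -0.1926, so π⊥(m,n) = m -0.1926·n.
candidate 1: (m,n)=(-2,-2) → π∥ = -2-2·τ ≈ -12.3852, π⊥ = -2-2·τ' ≈ -1.6148 ∉ [-1.2, -0.4) ⇒ out
candidate 2: (m,n)=(1,12) → π∥ = 1+12·τ ≈ 63.3110, π⊥ = 1+12·τ' ≈ -1.3110 ∉ [-1.2, -0.4) ⇒ out
candidate 3: (m,n)=(-3,-12) → π∥ = -3-12·τ ≈ -65.3110, π⊥ = -3-12·τ' ≈ -0.6890 ∈ [-1.2, -0.4) ⇒ IN Λ
candidate 4: (m,n)=(3,14) → π∥ = 3+14·τ ≈ 75.6962, π⊥ = 3+14·τ' ≈ 0.3038 ∉ [-1.2, -0.4) ⇒ out
candidate 5: (m,n)=(-2,-14) → π∥ = -2-14·τ ≈ -74.6962, π⊥ = -2-14·τ' ≈ 0.6962 ∉ [-1.2, -0.4) ⇒ out
candidate 6: (m,n)=(-18,-5) → π∥ = -18-5·τ ≈ -43.9629, π⊥ = -18-5·τ' ≈ -17.0371 ∉ [-1.2, -0.4) ⇒ out
candidate 7: (m,n)=(-3,-18) → π∥ = -3-18·τ ≈ -96.4665, π⊥ = -3-18·τ' ≈ 0.4665 ∉ [-1.2, -0.4) ⇒ out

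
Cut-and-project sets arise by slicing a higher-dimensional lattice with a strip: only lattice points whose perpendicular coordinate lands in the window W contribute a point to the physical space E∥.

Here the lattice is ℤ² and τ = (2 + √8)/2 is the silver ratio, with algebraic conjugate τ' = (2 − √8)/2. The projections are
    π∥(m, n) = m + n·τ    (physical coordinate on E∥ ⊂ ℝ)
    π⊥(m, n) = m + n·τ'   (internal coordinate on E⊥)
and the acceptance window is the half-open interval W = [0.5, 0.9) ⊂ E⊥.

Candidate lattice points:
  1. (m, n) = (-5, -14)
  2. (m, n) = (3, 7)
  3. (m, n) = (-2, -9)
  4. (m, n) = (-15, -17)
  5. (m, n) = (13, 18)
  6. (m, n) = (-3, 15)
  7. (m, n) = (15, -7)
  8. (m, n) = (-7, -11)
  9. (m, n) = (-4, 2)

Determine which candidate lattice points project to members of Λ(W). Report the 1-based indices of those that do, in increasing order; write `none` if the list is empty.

1

Numerically τ ≈ 2.41421 and τ' = −1/τ ≈ -0.41421.
[1] lift (-5,-14): star map gives 0.79899; window check 0.5 ≤ 0.79899 < 0.9 is true → IN Λ
[2] lift (3,7): star map gives 0.10051; window check 0.5 ≤ 0.10051 < 0.9 is false → out
[3] lift (-2,-9): star map gives 1.72792; window check 0.5 ≤ 1.72792 < 0.9 is false → out
[4] lift (-15,-17): star map gives -7.95837; window check 0.5 ≤ -7.95837 < 0.9 is false → out
[5] lift (13,18): star map gives 5.54416; window check 0.5 ≤ 5.54416 < 0.9 is false → out
[6] lift (-3,15): star map gives -9.21320; window check 0.5 ≤ -9.21320 < 0.9 is false → out
[7] lift (15,-7): star map gives 17.89949; window check 0.5 ≤ 17.89949 < 0.9 is false → out
[8] lift (-7,-11): star map gives -2.44365; window check 0.5 ≤ -2.44365 < 0.9 is false → out
[9] lift (-4,2): star map gives -4.82843; window check 0.5 ≤ -4.82843 < 0.9 is false → out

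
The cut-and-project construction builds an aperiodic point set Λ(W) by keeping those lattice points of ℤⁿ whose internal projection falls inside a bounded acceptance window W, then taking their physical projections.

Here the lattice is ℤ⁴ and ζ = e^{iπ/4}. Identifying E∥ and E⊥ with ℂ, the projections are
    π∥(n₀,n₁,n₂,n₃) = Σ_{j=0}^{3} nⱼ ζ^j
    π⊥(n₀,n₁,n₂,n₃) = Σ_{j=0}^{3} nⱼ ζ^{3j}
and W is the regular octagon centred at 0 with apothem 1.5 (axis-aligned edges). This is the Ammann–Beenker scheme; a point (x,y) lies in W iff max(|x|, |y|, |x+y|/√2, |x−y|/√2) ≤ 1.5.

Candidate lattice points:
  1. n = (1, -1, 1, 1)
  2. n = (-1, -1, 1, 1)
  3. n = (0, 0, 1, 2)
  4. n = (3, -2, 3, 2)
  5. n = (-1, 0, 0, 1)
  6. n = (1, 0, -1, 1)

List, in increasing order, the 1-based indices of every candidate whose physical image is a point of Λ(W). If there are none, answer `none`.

Internal map: ζ^{3j} for j=0..3 gives (1,0), (−√2/2,√2/2), (0,−1), (√2/2,√2/2).
candidate 1: n = (1, -1, 1, 1) → π⊥ ≈ (+2.41421, -1.00000); max(|x|,|y|,|x±y|/√2) = 2.41421 > 1.5 ⇒ ∉ W
candidate 2: n = (-1, -1, 1, 1) → π⊥ ≈ (+0.41421, -1.00000); max(|x|,|y|,|x±y|/√2) = 1.00000 ≤ 1.5 ⇒ ∈ W
candidate 3: n = (0, 0, 1, 2) → π⊥ ≈ (+1.41421, +0.41421); max(|x|,|y|,|x±y|/√2) = 1.41421 ≤ 1.5 ⇒ ∈ W
candidate 4: n = (3, -2, 3, 2) → π⊥ ≈ (+5.82843, -3.00000); max(|x|,|y|,|x±y|/√2) = 6.24264 > 1.5 ⇒ ∉ W
candidate 5: n = (-1, 0, 0, 1) → π⊥ ≈ (-0.29289, +0.70711); max(|x|,|y|,|x±y|/√2) = 0.70711 ≤ 1.5 ⇒ ∈ W
candidate 6: n = (1, 0, -1, 1) → π⊥ ≈ (+1.70711, +1.70711); max(|x|,|y|,|x±y|/√2) = 2.41421 > 1.5 ⇒ ∉ W

2, 3, 5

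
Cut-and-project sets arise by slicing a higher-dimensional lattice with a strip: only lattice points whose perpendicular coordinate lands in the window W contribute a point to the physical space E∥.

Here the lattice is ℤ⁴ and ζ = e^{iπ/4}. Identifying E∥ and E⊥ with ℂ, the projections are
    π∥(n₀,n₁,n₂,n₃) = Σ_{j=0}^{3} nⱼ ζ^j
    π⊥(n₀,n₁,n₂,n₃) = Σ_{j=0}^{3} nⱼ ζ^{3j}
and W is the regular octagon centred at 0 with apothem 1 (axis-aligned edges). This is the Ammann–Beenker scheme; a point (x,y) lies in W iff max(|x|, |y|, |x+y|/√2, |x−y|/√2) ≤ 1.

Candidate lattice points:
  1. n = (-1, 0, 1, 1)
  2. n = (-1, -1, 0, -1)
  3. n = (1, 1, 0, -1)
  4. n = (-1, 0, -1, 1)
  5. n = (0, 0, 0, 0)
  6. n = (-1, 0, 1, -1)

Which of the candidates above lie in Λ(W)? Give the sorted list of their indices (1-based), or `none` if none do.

Internal map: ζ^{3j} for j=0..3 gives (1,0), (−√2/2,√2/2), (0,−1), (√2/2,√2/2).
candidate 1: n = (-1, 0, 1, 1) → π⊥ ≈ (-0.29289, -0.29289); max(|x|,|y|,|x±y|/√2) = 0.41421 ≤ 1 ⇒ ∈ W
candidate 2: n = (-1, -1, 0, -1) → π⊥ ≈ (-1.00000, -1.41421); max(|x|,|y|,|x±y|/√2) = 1.70711 > 1 ⇒ ∉ W
candidate 3: n = (1, 1, 0, -1) → π⊥ ≈ (-0.41421, +0.00000); max(|x|,|y|,|x±y|/√2) = 0.41421 ≤ 1 ⇒ ∈ W
candidate 4: n = (-1, 0, -1, 1) → π⊥ ≈ (-0.29289, +1.70711); max(|x|,|y|,|x±y|/√2) = 1.70711 > 1 ⇒ ∉ W
candidate 5: n = (0, 0, 0, 0) → π⊥ ≈ (+0.00000, +0.00000); max(|x|,|y|,|x±y|/√2) = 0.00000 ≤ 1 ⇒ ∈ W
candidate 6: n = (-1, 0, 1, -1) → π⊥ ≈ (-1.70711, -1.70711); max(|x|,|y|,|x±y|/√2) = 2.41421 > 1 ⇒ ∉ W

1, 3, 5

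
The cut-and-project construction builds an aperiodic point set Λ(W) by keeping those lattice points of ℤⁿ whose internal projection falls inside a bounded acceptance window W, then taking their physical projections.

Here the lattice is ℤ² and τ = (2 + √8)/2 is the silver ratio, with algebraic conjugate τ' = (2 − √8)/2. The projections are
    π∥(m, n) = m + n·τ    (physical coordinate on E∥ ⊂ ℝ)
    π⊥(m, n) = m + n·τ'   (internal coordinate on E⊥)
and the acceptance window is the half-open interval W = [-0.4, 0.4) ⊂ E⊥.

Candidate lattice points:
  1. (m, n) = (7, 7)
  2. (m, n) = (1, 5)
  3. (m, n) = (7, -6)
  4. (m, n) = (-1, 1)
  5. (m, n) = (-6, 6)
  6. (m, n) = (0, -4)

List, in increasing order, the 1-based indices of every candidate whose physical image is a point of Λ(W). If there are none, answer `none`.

none

Compute τ' = (2−√8)/2 = -0.4142, so π⊥(m,n) = m -0.4142·n.
candidate 1: (m,n)=(7,7) → π∥ = 7+7·τ ≈ 23.8995, π⊥ = 7+7·τ' ≈ 4.1005 ∉ [-0.4, 0.4) ⇒ out
candidate 2: (m,n)=(1,5) → π∥ = 1+5·τ ≈ 13.0711, π⊥ = 1+5·τ' ≈ -1.0711 ∉ [-0.4, 0.4) ⇒ out
candidate 3: (m,n)=(7,-6) → π∥ = 7-6·τ ≈ -7.4853, π⊥ = 7-6·τ' ≈ 9.4853 ∉ [-0.4, 0.4) ⇒ out
candidate 4: (m,n)=(-1,1) → π∥ = -1+1·τ ≈ 1.4142, π⊥ = -1+1·τ' ≈ -1.4142 ∉ [-0.4, 0.4) ⇒ out
candidate 5: (m,n)=(-6,6) → π∥ = -6+6·τ ≈ 8.4853, π⊥ = -6+6·τ' ≈ -8.4853 ∉ [-0.4, 0.4) ⇒ out
candidate 6: (m,n)=(0,-4) → π∥ = 0-4·τ ≈ -9.6569, π⊥ = 0-4·τ' ≈ 1.6569 ∉ [-0.4, 0.4) ⇒ out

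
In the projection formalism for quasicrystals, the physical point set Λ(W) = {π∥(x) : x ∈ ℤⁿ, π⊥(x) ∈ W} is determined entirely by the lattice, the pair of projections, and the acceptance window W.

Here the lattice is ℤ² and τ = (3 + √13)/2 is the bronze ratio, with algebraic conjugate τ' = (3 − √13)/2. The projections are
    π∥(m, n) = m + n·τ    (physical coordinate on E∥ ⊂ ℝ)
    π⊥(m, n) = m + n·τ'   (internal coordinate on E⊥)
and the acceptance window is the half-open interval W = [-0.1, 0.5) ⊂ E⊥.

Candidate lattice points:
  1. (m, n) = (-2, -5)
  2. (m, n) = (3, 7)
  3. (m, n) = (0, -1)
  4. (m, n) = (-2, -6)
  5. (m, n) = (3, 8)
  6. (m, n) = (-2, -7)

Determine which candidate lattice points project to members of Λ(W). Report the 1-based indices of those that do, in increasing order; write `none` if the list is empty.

Numerically τ ≈ 3.30278 and τ' = −1/τ ≈ -0.30278.
#1 (-2,-5): internal coord -2 + (-5)·τ' = -0.48612; -0.48612 ∉ [-0.1, 0.5) → out
#2 (3,7): internal coord 3 + (7)·τ' = +0.88057; +0.88057 ∉ [-0.1, 0.5) → out
#3 (0,-1): internal coord 0 + (-1)·τ' = +0.30278; +0.30278 ∈ [-0.1, 0.5) → IN Λ
#4 (-2,-6): internal coord -2 + (-6)·τ' = -0.18335; -0.18335 ∉ [-0.1, 0.5) → out
#5 (3,8): internal coord 3 + (8)·τ' = +0.57779; +0.57779 ∉ [-0.1, 0.5) → out
#6 (-2,-7): internal coord -2 + (-7)·τ' = +0.11943; +0.11943 ∈ [-0.1, 0.5) → IN Λ

3, 6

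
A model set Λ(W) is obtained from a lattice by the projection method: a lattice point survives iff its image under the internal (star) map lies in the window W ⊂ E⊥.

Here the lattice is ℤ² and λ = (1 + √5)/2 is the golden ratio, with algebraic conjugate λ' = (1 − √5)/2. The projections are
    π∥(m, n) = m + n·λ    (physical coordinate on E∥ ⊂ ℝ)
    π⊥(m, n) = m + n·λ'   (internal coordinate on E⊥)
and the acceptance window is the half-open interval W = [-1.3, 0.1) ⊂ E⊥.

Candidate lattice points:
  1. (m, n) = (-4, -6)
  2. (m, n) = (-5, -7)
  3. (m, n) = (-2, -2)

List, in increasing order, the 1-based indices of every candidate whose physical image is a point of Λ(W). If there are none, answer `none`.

1, 2, 3

Compute λ' = (1−√5)/2 = -0.6180, so π⊥(m,n) = m -0.6180·n.
[1] lift (-4,-6): star map gives -0.2918; window check -1.3 ≤ -0.2918 < 0.1 is true → IN Λ
[2] lift (-5,-7): star map gives -0.6738; window check -1.3 ≤ -0.6738 < 0.1 is true → IN Λ
[3] lift (-2,-2): star map gives -0.7639; window check -1.3 ≤ -0.7639 < 0.1 is true → IN Λ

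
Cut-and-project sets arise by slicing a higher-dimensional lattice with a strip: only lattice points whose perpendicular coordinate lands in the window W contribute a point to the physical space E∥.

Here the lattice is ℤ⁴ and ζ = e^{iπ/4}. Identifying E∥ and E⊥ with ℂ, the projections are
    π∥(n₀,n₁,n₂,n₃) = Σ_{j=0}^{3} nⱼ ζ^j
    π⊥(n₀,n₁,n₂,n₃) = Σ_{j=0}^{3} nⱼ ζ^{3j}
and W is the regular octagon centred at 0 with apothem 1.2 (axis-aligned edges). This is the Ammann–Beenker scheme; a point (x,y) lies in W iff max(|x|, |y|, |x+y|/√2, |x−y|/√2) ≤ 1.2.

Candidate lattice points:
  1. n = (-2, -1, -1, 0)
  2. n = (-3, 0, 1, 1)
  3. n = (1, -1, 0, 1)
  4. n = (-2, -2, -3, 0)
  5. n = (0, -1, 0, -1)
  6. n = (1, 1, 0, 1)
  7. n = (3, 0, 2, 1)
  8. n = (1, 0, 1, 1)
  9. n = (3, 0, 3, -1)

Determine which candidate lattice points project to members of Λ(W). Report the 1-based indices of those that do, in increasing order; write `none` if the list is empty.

none

Internal map: ζ^{3j} for j=0..3 gives (1,0), (−√2/2,√2/2), (0,−1), (√2/2,√2/2).
candidate 1: n = (-2, -1, -1, 0) → π⊥ ≈ (-1.292893, +0.292893); max(|x|,|y|,|x±y|/√2) = 1.292893 > 1.2 ⇒ ∉ W
candidate 2: n = (-3, 0, 1, 1) → π⊥ ≈ (-2.292893, -0.292893); max(|x|,|y|,|x±y|/√2) = 2.292893 > 1.2 ⇒ ∉ W
candidate 3: n = (1, -1, 0, 1) → π⊥ ≈ (+2.414214, +0.000000); max(|x|,|y|,|x±y|/√2) = 2.414214 > 1.2 ⇒ ∉ W
candidate 4: n = (-2, -2, -3, 0) → π⊥ ≈ (-0.585786, +1.585786); max(|x|,|y|,|x±y|/√2) = 1.585786 > 1.2 ⇒ ∉ W
candidate 5: n = (0, -1, 0, -1) → π⊥ ≈ (+0.000000, -1.414214); max(|x|,|y|,|x±y|/√2) = 1.414214 > 1.2 ⇒ ∉ W
candidate 6: n = (1, 1, 0, 1) → π⊥ ≈ (+1.000000, +1.414214); max(|x|,|y|,|x±y|/√2) = 1.707107 > 1.2 ⇒ ∉ W
candidate 7: n = (3, 0, 2, 1) → π⊥ ≈ (+3.707107, -1.292893); max(|x|,|y|,|x±y|/√2) = 3.707107 > 1.2 ⇒ ∉ W
candidate 8: n = (1, 0, 1, 1) → π⊥ ≈ (+1.707107, -0.292893); max(|x|,|y|,|x±y|/√2) = 1.707107 > 1.2 ⇒ ∉ W
candidate 9: n = (3, 0, 3, -1) → π⊥ ≈ (+2.292893, -3.707107); max(|x|,|y|,|x±y|/√2) = 4.242641 > 1.2 ⇒ ∉ W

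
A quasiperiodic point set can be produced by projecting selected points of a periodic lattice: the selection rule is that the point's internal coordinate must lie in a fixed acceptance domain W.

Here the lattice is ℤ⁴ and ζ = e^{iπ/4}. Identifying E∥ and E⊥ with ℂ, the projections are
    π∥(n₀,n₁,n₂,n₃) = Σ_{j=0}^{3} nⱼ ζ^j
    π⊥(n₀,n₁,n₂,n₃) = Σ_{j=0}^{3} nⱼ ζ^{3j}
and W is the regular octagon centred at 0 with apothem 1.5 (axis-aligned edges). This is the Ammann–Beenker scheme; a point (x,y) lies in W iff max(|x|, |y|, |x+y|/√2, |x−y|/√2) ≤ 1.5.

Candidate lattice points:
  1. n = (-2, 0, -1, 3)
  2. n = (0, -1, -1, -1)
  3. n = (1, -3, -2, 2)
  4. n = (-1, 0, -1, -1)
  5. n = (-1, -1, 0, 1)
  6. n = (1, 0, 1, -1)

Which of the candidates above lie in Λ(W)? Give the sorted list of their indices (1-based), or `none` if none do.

Internal map: ζ^{3j} for j=0..3 gives (1,0), (−√2/2,√2/2), (0,−1), (√2/2,√2/2).
#1 (-2, 0, -1, 3): internal (0.121320, 3.121320); octagon support 3.121320 vs apothem 1.5 → ∉ W
#2 (0, -1, -1, -1): internal (0.000000, -0.414214); octagon support 0.414214 vs apothem 1.5 → ∈ W
#3 (1, -3, -2, 2): internal (4.535534, 1.292893); octagon support 4.535534 vs apothem 1.5 → ∉ W
#4 (-1, 0, -1, -1): internal (-1.707107, 0.292893); octagon support 1.707107 vs apothem 1.5 → ∉ W
#5 (-1, -1, 0, 1): internal (0.414214, 0.000000); octagon support 0.414214 vs apothem 1.5 → ∈ W
#6 (1, 0, 1, -1): internal (0.292893, -1.707107); octagon support 1.707107 vs apothem 1.5 → ∉ W

2, 5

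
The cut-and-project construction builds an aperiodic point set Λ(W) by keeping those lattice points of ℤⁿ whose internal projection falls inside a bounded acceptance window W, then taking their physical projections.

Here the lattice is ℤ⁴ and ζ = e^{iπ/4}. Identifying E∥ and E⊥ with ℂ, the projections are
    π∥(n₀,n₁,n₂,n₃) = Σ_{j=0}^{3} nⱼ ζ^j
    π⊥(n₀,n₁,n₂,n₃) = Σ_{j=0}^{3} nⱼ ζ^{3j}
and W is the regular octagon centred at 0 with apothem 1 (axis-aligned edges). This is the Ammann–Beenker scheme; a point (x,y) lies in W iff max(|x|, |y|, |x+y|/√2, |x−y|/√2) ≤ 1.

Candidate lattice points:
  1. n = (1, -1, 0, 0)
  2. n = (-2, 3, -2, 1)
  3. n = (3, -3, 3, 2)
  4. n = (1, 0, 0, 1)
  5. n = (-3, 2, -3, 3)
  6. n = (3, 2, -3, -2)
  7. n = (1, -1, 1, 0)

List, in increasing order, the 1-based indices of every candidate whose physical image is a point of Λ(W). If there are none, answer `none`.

none

Internal map: ζ^{3j} for j=0..3 gives (1,0), (−√2/2,√2/2), (0,−1), (√2/2,√2/2).
candidate 1: n = (1, -1, 0, 0) → π⊥ ≈ (+1.7071, -0.7071); max(|x|,|y|,|x±y|/√2) = 1.7071 > 1 ⇒ ∉ W
candidate 2: n = (-2, 3, -2, 1) → π⊥ ≈ (-3.4142, +4.8284); max(|x|,|y|,|x±y|/√2) = 5.8284 > 1 ⇒ ∉ W
candidate 3: n = (3, -3, 3, 2) → π⊥ ≈ (+6.5355, -3.7071); max(|x|,|y|,|x±y|/√2) = 7.2426 > 1 ⇒ ∉ W
candidate 4: n = (1, 0, 0, 1) → π⊥ ≈ (+1.7071, +0.7071); max(|x|,|y|,|x±y|/√2) = 1.7071 > 1 ⇒ ∉ W
candidate 5: n = (-3, 2, -3, 3) → π⊥ ≈ (-2.2929, +6.5355); max(|x|,|y|,|x±y|/√2) = 6.5355 > 1 ⇒ ∉ W
candidate 6: n = (3, 2, -3, -2) → π⊥ ≈ (+0.1716, +3.0000); max(|x|,|y|,|x±y|/√2) = 3.0000 > 1 ⇒ ∉ W
candidate 7: n = (1, -1, 1, 0) → π⊥ ≈ (+1.7071, -1.7071); max(|x|,|y|,|x±y|/√2) = 2.4142 > 1 ⇒ ∉ W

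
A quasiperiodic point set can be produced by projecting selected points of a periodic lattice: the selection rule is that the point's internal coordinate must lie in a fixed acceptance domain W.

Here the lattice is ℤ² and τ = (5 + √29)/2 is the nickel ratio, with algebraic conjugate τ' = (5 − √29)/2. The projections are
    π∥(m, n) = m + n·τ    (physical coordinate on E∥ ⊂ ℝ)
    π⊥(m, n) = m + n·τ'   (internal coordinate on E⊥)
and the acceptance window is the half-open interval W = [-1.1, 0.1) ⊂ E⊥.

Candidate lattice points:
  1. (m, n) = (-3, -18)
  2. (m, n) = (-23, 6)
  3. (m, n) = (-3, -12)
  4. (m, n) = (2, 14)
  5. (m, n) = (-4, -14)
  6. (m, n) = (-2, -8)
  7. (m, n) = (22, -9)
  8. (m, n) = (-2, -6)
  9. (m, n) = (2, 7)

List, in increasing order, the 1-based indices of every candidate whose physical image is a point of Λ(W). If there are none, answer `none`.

3, 4, 6, 8

τ' = (5−√29)/2 ≈ -0.19258.
#1 (-3,-18): internal coord -3 + (-18)·τ' = +0.46648; +0.46648 ∉ [-1.1, 0.1) → out
#2 (-23,6): internal coord -23 + (6)·τ' = -24.15549; -24.15549 ∉ [-1.1, 0.1) → out
#3 (-3,-12): internal coord -3 + (-12)·τ' = -0.68901; -0.68901 ∈ [-1.1, 0.1) → IN Λ
#4 (2,14): internal coord 2 + (14)·τ' = -0.69615; -0.69615 ∈ [-1.1, 0.1) → IN Λ
#5 (-4,-14): internal coord -4 + (-14)·τ' = -1.30385; -1.30385 ∉ [-1.1, 0.1) → out
#6 (-2,-8): internal coord -2 + (-8)·τ' = -0.45934; -0.45934 ∈ [-1.1, 0.1) → IN Λ
#7 (22,-9): internal coord 22 + (-9)·τ' = +23.73324; +23.73324 ∉ [-1.1, 0.1) → out
#8 (-2,-6): internal coord -2 + (-6)·τ' = -0.84451; -0.84451 ∈ [-1.1, 0.1) → IN Λ
#9 (2,7): internal coord 2 + (7)·τ' = +0.65192; +0.65192 ∉ [-1.1, 0.1) → out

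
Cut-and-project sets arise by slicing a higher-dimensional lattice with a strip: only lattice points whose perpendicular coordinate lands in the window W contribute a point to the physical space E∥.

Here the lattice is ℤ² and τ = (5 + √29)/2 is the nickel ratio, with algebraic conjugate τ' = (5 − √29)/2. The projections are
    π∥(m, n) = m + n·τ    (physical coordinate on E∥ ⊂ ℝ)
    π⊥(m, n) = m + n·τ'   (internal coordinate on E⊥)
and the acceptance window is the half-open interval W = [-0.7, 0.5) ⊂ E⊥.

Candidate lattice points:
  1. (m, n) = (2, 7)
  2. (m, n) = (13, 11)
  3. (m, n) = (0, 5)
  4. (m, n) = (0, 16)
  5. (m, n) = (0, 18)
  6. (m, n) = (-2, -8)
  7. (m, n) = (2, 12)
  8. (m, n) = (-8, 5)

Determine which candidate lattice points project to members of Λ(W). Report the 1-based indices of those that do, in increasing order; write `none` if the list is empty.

6, 7

Compute τ' = (5−√29)/2 = -0.19258, so π⊥(m,n) = m -0.19258·n.
[1] lift (2,7): star map gives 0.65192; window check -0.7 ≤ 0.65192 < 0.5 is false → out
[2] lift (13,11): star map gives 10.88159; window check -0.7 ≤ 10.88159 < 0.5 is false → out
[3] lift (0,5): star map gives -0.96291; window check -0.7 ≤ -0.96291 < 0.5 is false → out
[4] lift (0,16): star map gives -3.08132; window check -0.7 ≤ -3.08132 < 0.5 is false → out
[5] lift (0,18): star map gives -3.46648; window check -0.7 ≤ -3.46648 < 0.5 is false → out
[6] lift (-2,-8): star map gives -0.45934; window check -0.7 ≤ -0.45934 < 0.5 is true → IN Λ
[7] lift (2,12): star map gives -0.31099; window check -0.7 ≤ -0.31099 < 0.5 is true → IN Λ
[8] lift (-8,5): star map gives -8.96291; window check -0.7 ≤ -8.96291 < 0.5 is false → out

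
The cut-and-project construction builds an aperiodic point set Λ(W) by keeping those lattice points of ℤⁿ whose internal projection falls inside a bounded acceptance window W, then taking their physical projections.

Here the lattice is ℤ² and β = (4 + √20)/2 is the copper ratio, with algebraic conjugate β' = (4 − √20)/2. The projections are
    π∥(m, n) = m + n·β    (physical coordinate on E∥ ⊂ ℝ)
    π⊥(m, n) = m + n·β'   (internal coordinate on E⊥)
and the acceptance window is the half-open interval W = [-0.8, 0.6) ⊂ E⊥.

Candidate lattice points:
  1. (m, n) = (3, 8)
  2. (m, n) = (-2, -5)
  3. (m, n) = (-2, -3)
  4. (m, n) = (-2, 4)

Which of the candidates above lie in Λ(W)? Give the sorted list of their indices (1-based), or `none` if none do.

Numerically β ≈ 4.236068 and β' = −1/β ≈ -0.236068.
candidate 1: (m,n)=(3,8) → π∥ = 3+8·β ≈ 36.888544, π⊥ = 3+8·β' ≈ 1.111456 ∉ [-0.8, 0.6) ⇒ out
candidate 2: (m,n)=(-2,-5) → π∥ = -2-5·β ≈ -23.180340, π⊥ = -2-5·β' ≈ -0.819660 ∉ [-0.8, 0.6) ⇒ out
candidate 3: (m,n)=(-2,-3) → π∥ = -2-3·β ≈ -14.708204, π⊥ = -2-3·β' ≈ -1.291796 ∉ [-0.8, 0.6) ⇒ out
candidate 4: (m,n)=(-2,4) → π∥ = -2+4·β ≈ 14.944272, π⊥ = -2+4·β' ≈ -2.944272 ∉ [-0.8, 0.6) ⇒ out

none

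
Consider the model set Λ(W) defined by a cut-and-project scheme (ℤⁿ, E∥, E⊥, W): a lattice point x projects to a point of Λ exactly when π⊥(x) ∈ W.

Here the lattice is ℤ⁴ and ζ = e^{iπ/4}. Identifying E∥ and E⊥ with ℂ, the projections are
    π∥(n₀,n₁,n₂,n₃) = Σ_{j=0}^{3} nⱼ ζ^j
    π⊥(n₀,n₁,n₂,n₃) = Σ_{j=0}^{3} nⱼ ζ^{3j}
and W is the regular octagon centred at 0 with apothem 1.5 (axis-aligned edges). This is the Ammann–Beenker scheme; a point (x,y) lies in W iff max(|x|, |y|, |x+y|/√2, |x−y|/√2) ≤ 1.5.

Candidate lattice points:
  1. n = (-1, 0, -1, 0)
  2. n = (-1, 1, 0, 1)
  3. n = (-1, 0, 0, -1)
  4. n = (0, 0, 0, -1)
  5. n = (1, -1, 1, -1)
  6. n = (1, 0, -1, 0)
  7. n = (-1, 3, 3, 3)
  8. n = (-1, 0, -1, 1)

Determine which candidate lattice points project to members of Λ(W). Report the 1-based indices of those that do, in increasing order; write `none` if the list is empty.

π⊥(n) = n₀ + n₁ζ³ + n₂ζ⁶ + n₃ζ⁹ where ζ = e^{iπ/4}.
candidate 1: n = (-1, 0, -1, 0) → π⊥ ≈ (-1.00000, +1.00000); max(|x|,|y|,|x±y|/√2) = 1.41421 ≤ 1.5 ⇒ ∈ W
candidate 2: n = (-1, 1, 0, 1) → π⊥ ≈ (-1.00000, +1.41421); max(|x|,|y|,|x±y|/√2) = 1.70711 > 1.5 ⇒ ∉ W
candidate 3: n = (-1, 0, 0, -1) → π⊥ ≈ (-1.70711, -0.70711); max(|x|,|y|,|x±y|/√2) = 1.70711 > 1.5 ⇒ ∉ W
candidate 4: n = (0, 0, 0, -1) → π⊥ ≈ (-0.70711, -0.70711); max(|x|,|y|,|x±y|/√2) = 1.00000 ≤ 1.5 ⇒ ∈ W
candidate 5: n = (1, -1, 1, -1) → π⊥ ≈ (+1.00000, -2.41421); max(|x|,|y|,|x±y|/√2) = 2.41421 > 1.5 ⇒ ∉ W
candidate 6: n = (1, 0, -1, 0) → π⊥ ≈ (+1.00000, +1.00000); max(|x|,|y|,|x±y|/√2) = 1.41421 ≤ 1.5 ⇒ ∈ W
candidate 7: n = (-1, 3, 3, 3) → π⊥ ≈ (-1.00000, +1.24264); max(|x|,|y|,|x±y|/√2) = 1.58579 > 1.5 ⇒ ∉ W
candidate 8: n = (-1, 0, -1, 1) → π⊥ ≈ (-0.29289, +1.70711); max(|x|,|y|,|x±y|/√2) = 1.70711 > 1.5 ⇒ ∉ W

1, 4, 6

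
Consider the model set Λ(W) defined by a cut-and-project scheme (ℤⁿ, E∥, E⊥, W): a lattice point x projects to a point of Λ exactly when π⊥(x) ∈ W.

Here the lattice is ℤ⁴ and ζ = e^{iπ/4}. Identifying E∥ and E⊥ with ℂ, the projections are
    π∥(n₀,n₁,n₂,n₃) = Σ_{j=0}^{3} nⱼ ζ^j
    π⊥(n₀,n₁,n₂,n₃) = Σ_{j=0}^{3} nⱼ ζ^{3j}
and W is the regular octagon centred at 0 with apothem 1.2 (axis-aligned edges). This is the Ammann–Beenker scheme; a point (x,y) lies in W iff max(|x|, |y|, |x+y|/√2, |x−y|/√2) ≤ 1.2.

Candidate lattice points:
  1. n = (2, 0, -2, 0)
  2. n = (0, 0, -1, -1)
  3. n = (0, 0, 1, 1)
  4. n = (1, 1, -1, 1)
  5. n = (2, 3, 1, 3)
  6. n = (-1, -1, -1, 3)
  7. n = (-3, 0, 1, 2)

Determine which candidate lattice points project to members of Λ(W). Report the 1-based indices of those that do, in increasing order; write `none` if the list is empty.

2, 3

Internal map: ζ^{3j} for j=0..3 gives (1,0), (−√2/2,√2/2), (0,−1), (√2/2,√2/2).
candidate 1: n = (2, 0, -2, 0) → π⊥ ≈ (+2.000000, +2.000000); max(|x|,|y|,|x±y|/√2) = 2.828427 > 1.2 ⇒ ∉ W
candidate 2: n = (0, 0, -1, -1) → π⊥ ≈ (-0.707107, +0.292893); max(|x|,|y|,|x±y|/√2) = 0.707107 ≤ 1.2 ⇒ ∈ W
candidate 3: n = (0, 0, 1, 1) → π⊥ ≈ (+0.707107, -0.292893); max(|x|,|y|,|x±y|/√2) = 0.707107 ≤ 1.2 ⇒ ∈ W
candidate 4: n = (1, 1, -1, 1) → π⊥ ≈ (+1.000000, +2.414214); max(|x|,|y|,|x±y|/√2) = 2.414214 > 1.2 ⇒ ∉ W
candidate 5: n = (2, 3, 1, 3) → π⊥ ≈ (+2.000000, +3.242641); max(|x|,|y|,|x±y|/√2) = 3.707107 > 1.2 ⇒ ∉ W
candidate 6: n = (-1, -1, -1, 3) → π⊥ ≈ (+1.828427, +2.414214); max(|x|,|y|,|x±y|/√2) = 3.000000 > 1.2 ⇒ ∉ W
candidate 7: n = (-3, 0, 1, 2) → π⊥ ≈ (-1.585786, +0.414214); max(|x|,|y|,|x±y|/√2) = 1.585786 > 1.2 ⇒ ∉ W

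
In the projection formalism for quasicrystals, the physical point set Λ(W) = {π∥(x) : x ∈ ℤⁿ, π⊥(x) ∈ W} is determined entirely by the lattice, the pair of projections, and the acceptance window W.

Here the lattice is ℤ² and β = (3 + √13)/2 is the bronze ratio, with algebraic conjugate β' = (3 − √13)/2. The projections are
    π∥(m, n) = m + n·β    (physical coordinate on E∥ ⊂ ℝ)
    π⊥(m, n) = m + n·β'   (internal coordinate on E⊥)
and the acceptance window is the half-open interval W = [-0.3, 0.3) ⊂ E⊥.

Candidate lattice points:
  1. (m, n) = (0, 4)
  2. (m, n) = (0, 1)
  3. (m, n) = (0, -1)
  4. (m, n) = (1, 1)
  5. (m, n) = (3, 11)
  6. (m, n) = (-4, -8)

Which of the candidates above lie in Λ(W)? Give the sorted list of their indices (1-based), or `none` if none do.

β' = (3−√13)/2 ≈ -0.3028.
#1 (0,4): internal coord 0 + (4)·β' = -1.2111; -1.2111 ∉ [-0.3, 0.3) → out
#2 (0,1): internal coord 0 + (1)·β' = -0.3028; -0.3028 ∉ [-0.3, 0.3) → out
#3 (0,-1): internal coord 0 + (-1)·β' = +0.3028; +0.3028 ∉ [-0.3, 0.3) → out
#4 (1,1): internal coord 1 + (1)·β' = +0.6972; +0.6972 ∉ [-0.3, 0.3) → out
#5 (3,11): internal coord 3 + (11)·β' = -0.3305; -0.3305 ∉ [-0.3, 0.3) → out
#6 (-4,-8): internal coord -4 + (-8)·β' = -1.5778; -1.5778 ∉ [-0.3, 0.3) → out

none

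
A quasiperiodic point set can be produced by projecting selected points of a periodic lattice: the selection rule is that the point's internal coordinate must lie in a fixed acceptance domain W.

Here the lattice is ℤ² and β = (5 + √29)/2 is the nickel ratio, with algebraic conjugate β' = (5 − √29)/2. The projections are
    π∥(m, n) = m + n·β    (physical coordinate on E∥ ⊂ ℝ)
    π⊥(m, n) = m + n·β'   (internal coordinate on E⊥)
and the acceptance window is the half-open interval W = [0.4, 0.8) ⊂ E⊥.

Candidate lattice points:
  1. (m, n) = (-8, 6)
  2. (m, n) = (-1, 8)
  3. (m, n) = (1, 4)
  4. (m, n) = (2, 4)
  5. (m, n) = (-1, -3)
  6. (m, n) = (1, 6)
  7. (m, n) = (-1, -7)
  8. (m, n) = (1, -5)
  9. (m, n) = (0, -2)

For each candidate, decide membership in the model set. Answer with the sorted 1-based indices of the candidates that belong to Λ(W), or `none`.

none

β' = (5−√29)/2 ≈ -0.19258.
#1 (-8,6): internal coord -8 + (6)·β' = -9.15549; -9.15549 ∉ [0.4, 0.8) → out
#2 (-1,8): internal coord -1 + (8)·β' = -2.54066; -2.54066 ∉ [0.4, 0.8) → out
#3 (1,4): internal coord 1 + (4)·β' = +0.22967; +0.22967 ∉ [0.4, 0.8) → out
#4 (2,4): internal coord 2 + (4)·β' = +1.22967; +1.22967 ∉ [0.4, 0.8) → out
#5 (-1,-3): internal coord -1 + (-3)·β' = -0.42225; -0.42225 ∉ [0.4, 0.8) → out
#6 (1,6): internal coord 1 + (6)·β' = -0.15549; -0.15549 ∉ [0.4, 0.8) → out
#7 (-1,-7): internal coord -1 + (-7)·β' = +0.34808; +0.34808 ∉ [0.4, 0.8) → out
#8 (1,-5): internal coord 1 + (-5)·β' = +1.96291; +1.96291 ∉ [0.4, 0.8) → out
#9 (0,-2): internal coord 0 + (-2)·β' = +0.38516; +0.38516 ∉ [0.4, 0.8) → out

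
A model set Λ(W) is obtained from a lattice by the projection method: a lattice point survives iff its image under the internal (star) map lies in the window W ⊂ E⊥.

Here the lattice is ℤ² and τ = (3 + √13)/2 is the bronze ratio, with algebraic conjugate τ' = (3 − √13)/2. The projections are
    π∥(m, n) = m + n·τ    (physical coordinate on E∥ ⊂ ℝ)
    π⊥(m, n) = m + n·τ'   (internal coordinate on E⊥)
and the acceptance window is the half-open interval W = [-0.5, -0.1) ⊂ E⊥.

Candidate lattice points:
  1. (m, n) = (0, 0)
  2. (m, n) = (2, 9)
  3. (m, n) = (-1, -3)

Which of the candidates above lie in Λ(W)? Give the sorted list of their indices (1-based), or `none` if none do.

Compute τ' = (3−√13)/2 = -0.3028, so π⊥(m,n) = m -0.3028·n.
#1 (0,0): internal coord 0 + (0)·τ' = +0.0000; +0.0000 ∉ [-0.5, -0.1) → out
#2 (2,9): internal coord 2 + (9)·τ' = -0.7250; -0.7250 ∉ [-0.5, -0.1) → out
#3 (-1,-3): internal coord -1 + (-3)·τ' = -0.0917; -0.0917 ∉ [-0.5, -0.1) → out

none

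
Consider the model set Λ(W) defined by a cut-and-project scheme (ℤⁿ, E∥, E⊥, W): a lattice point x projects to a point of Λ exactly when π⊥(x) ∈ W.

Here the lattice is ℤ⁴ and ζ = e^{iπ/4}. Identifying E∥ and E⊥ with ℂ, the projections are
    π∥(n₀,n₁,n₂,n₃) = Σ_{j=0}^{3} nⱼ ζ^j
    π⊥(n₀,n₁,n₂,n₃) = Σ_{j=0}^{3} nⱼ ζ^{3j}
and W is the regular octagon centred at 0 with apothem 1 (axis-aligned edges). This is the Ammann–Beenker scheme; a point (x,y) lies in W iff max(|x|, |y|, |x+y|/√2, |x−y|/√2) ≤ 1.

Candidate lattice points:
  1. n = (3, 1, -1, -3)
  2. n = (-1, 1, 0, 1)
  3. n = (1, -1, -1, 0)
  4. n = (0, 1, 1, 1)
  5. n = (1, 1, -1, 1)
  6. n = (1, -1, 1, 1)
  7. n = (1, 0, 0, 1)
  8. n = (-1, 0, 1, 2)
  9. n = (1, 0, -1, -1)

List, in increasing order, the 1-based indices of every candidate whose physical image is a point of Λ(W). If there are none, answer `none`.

π⊥(n) = n₀ + n₁ζ³ + n₂ζ⁶ + n₃ζ⁹ where ζ = e^{iπ/4}.
#1 (3, 1, -1, -3): internal (0.17157, -0.41421); octagon support 0.41421 vs apothem 1 → ∈ W
#2 (-1, 1, 0, 1): internal (-1.00000, 1.41421); octagon support 1.70711 vs apothem 1 → ∉ W
#3 (1, -1, -1, 0): internal (1.70711, 0.29289); octagon support 1.70711 vs apothem 1 → ∉ W
#4 (0, 1, 1, 1): internal (0.00000, 0.41421); octagon support 0.41421 vs apothem 1 → ∈ W
#5 (1, 1, -1, 1): internal (1.00000, 2.41421); octagon support 2.41421 vs apothem 1 → ∉ W
#6 (1, -1, 1, 1): internal (2.41421, -1.00000); octagon support 2.41421 vs apothem 1 → ∉ W
#7 (1, 0, 0, 1): internal (1.70711, 0.70711); octagon support 1.70711 vs apothem 1 → ∉ W
#8 (-1, 0, 1, 2): internal (0.41421, 0.41421); octagon support 0.58579 vs apothem 1 → ∈ W
#9 (1, 0, -1, -1): internal (0.29289, 0.29289); octagon support 0.41421 vs apothem 1 → ∈ W

1, 4, 8, 9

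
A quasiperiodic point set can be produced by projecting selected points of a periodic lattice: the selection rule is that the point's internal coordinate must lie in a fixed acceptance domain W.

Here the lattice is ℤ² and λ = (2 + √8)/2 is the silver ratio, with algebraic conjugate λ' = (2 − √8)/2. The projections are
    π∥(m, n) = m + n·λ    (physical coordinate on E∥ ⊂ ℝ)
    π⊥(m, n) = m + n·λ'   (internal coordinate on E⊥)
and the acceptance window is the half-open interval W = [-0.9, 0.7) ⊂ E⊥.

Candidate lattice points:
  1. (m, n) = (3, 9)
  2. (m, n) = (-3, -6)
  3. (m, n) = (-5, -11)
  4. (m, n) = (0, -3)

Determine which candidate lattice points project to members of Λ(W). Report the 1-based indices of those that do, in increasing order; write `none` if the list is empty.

λ' = (2−√8)/2 ≈ -0.41421.
#1 (3,9): internal coord 3 + (9)·λ' = -0.72792; -0.72792 ∈ [-0.9, 0.7) → IN Λ
#2 (-3,-6): internal coord -3 + (-6)·λ' = -0.51472; -0.51472 ∈ [-0.9, 0.7) → IN Λ
#3 (-5,-11): internal coord -5 + (-11)·λ' = -0.44365; -0.44365 ∈ [-0.9, 0.7) → IN Λ
#4 (0,-3): internal coord 0 + (-3)·λ' = +1.24264; +1.24264 ∉ [-0.9, 0.7) → out

1, 2, 3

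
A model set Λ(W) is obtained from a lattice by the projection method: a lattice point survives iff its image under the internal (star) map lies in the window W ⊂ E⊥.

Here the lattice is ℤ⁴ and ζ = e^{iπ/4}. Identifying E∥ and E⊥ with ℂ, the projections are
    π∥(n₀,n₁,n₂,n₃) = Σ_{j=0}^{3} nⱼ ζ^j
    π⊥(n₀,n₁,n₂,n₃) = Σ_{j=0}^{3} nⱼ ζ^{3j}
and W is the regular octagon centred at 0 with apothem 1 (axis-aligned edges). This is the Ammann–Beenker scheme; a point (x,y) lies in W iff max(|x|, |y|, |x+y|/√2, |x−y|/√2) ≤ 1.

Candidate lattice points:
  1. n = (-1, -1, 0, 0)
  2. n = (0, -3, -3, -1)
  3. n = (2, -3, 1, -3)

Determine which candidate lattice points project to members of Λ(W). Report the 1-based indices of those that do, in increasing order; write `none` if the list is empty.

1

With ζ = e^{iπ/4} the internal vectors are ζ^0,ζ^3,ζ^6,ζ^9.
#1 (-1, -1, 0, 0): internal (-0.29289, -0.70711); octagon support 0.70711 vs apothem 1 → ∈ W
#2 (0, -3, -3, -1): internal (1.41421, 0.17157); octagon support 1.41421 vs apothem 1 → ∉ W
#3 (2, -3, 1, -3): internal (2.00000, -5.24264); octagon support 5.24264 vs apothem 1 → ∉ W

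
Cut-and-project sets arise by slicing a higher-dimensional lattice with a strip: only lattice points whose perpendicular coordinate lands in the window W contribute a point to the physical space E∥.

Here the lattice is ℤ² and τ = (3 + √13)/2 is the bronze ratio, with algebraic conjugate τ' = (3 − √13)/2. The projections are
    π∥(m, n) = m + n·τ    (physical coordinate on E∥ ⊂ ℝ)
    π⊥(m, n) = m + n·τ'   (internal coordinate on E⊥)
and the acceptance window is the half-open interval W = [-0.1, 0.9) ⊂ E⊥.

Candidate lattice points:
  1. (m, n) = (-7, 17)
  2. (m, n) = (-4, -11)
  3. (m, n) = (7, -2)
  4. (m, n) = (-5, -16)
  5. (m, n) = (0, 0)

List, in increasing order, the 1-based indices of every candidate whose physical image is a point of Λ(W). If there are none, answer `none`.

5

Compute τ' = (3−√13)/2 = -0.30278, so π⊥(m,n) = m -0.30278·n.
candidate 1: (m,n)=(-7,17) → π∥ = -7+17·τ ≈ 49.14719, π⊥ = -7+17·τ' ≈ -12.14719 ∉ [-0.1, 0.9) ⇒ out
candidate 2: (m,n)=(-4,-11) → π∥ = -4-11·τ ≈ -40.33053, π⊥ = -4-11·τ' ≈ -0.66947 ∉ [-0.1, 0.9) ⇒ out
candidate 3: (m,n)=(7,-2) → π∥ = 7-2·τ ≈ 0.39445, π⊥ = 7-2·τ' ≈ 7.60555 ∉ [-0.1, 0.9) ⇒ out
candidate 4: (m,n)=(-5,-16) → π∥ = -5-16·τ ≈ -57.84441, π⊥ = -5-16·τ' ≈ -0.15559 ∉ [-0.1, 0.9) ⇒ out
candidate 5: (m,n)=(0,0) → π∥ = 0+0·τ ≈ 0.00000, π⊥ = 0+0·τ' ≈ 0.00000 ∈ [-0.1, 0.9) ⇒ IN Λ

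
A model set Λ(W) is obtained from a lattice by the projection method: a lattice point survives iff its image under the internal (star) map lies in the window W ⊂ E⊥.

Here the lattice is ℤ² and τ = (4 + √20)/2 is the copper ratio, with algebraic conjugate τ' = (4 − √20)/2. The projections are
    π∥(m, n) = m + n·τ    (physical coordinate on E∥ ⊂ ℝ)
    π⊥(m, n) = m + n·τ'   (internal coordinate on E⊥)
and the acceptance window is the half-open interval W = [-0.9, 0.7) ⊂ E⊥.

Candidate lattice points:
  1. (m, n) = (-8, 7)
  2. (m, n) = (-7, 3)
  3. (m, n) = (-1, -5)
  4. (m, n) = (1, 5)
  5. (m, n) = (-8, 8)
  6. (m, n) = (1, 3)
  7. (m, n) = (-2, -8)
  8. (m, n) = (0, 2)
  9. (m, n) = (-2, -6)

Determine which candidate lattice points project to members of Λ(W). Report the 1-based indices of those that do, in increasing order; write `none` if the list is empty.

3, 4, 6, 7, 8, 9

τ' = (4−√20)/2 ≈ -0.23607.
[1] lift (-8,7): star map gives -9.65248; window check -0.9 ≤ -9.65248 < 0.7 is false → out
[2] lift (-7,3): star map gives -7.70820; window check -0.9 ≤ -7.70820 < 0.7 is false → out
[3] lift (-1,-5): star map gives 0.18034; window check -0.9 ≤ 0.18034 < 0.7 is true → IN Λ
[4] lift (1,5): star map gives -0.18034; window check -0.9 ≤ -0.18034 < 0.7 is true → IN Λ
[5] lift (-8,8): star map gives -9.88854; window check -0.9 ≤ -9.88854 < 0.7 is false → out
[6] lift (1,3): star map gives 0.29180; window check -0.9 ≤ 0.29180 < 0.7 is true → IN Λ
[7] lift (-2,-8): star map gives -0.11146; window check -0.9 ≤ -0.11146 < 0.7 is true → IN Λ
[8] lift (0,2): star map gives -0.47214; window check -0.9 ≤ -0.47214 < 0.7 is true → IN Λ
[9] lift (-2,-6): star map gives -0.58359; window check -0.9 ≤ -0.58359 < 0.7 is true → IN Λ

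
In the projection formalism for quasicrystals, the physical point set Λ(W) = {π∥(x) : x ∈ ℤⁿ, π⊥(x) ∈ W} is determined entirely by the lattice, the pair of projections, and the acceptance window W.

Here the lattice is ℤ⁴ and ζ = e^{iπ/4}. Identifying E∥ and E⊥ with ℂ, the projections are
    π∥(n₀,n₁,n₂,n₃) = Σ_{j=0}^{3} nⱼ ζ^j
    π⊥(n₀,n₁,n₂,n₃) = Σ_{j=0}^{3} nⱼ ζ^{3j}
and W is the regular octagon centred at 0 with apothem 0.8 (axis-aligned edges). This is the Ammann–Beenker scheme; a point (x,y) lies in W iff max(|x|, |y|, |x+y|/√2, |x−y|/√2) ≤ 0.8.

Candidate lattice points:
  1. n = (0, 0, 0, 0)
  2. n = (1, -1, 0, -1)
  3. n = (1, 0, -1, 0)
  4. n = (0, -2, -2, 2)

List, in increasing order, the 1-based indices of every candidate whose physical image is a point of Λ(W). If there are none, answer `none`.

1

Internal map: ζ^{3j} for j=0..3 gives (1,0), (−√2/2,√2/2), (0,−1), (√2/2,√2/2).
candidate 1: n = (0, 0, 0, 0) → π⊥ ≈ (+0.000000, +0.000000); max(|x|,|y|,|x±y|/√2) = 0.000000 ≤ 0.8 ⇒ ∈ W
candidate 2: n = (1, -1, 0, -1) → π⊥ ≈ (+1.000000, -1.414214); max(|x|,|y|,|x±y|/√2) = 1.707107 > 0.8 ⇒ ∉ W
candidate 3: n = (1, 0, -1, 0) → π⊥ ≈ (+1.000000, +1.000000); max(|x|,|y|,|x±y|/√2) = 1.414214 > 0.8 ⇒ ∉ W
candidate 4: n = (0, -2, -2, 2) → π⊥ ≈ (+2.828427, +2.000000); max(|x|,|y|,|x±y|/√2) = 3.414214 > 0.8 ⇒ ∉ W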